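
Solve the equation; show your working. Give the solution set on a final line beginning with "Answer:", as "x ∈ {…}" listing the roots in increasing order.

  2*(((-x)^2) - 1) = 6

Step 1. [2*(((-x)^2) - 1) = 6] 2 out front; divide by 2, so div: ((-x)^2) - 1 = 3.
Step 2. [((-x)^2) - 1 = 3] peel the -1: add 1 from each side. So sub: (-x)^2 = 4.
Step 3. [(-x)^2 = 4] √ both sides: 4 ≥ 0 gives two branches ⇒ sqrt: -x = 2 or -2.
Step 4. [-x = 2 or -2] LHS negated; negate both sides. So neg: x = -2 or 2.

Answer: x ∈ {-2, 2}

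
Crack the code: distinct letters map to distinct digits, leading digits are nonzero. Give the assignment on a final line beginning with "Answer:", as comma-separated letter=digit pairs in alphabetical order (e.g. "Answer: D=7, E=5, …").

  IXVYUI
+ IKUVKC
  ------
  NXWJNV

Step 1. [col 1: I + C ≡ V (mod 10)] I=3 is one option consistent with column 1 (I + C ≡ V (mod 10), carry-in 0) — take it ⇒ I=3.
Step 2. [col 1: I + C ≡ V (mod 10)] several values work for V in column 1 (I + C ≡ V (mod 10), carry-in 0); try V=4, so V=4.
Step 3. [col 1: I + C ≡ V (mod 10)] column 1: given I=3, V=4, carry-in 0, and digits 3,4 already taken and all letters distinct, I+C≡V (mod 10) forces C=1. So C=1.
Step 4. [col 2: U + K ≡ N (mod 10)] several values work for N in column 2 (U + K ≡ N (mod 10), carry-in 0); try N=7 ⇒ N=7.
Step 5. [col 2: U + K ≡ N (mod 10)] K=9 is one option consistent with column 2 (U + K ≡ N (mod 10), carry-in 0) — take it. So K=9.
Step 6. [col 2: U + K ≡ N (mod 10)] from column 2 (K=9, N=7, carry-in 0, digits 1,3,4,7,9 already taken and all letters distinct): U must equal 8. So U=8.
Step 7. [col 3: Y + V ≡ J (mod 10)] J=5 is one option consistent with column 3 (Y + V ≡ J (mod 10), carry-in 1) — take it. So J=5.
Step 8. [col 3: Y + V ≡ J (mod 10)] from column 3 (V=4, J=5, carry-in 1, digits 1,3,4,5,7,8,9 already taken and all letters distinct): Y must equal 0. So Y=0.
Step 9. [col 4: V + U ≡ W (mod 10)] from column 4 (V=4, U=8, carry-in 0, digits 0,1,3,4,5,7,8,9 already taken and all letters distinct): W must equal 2 ⇒ W=2.
Step 10. [col 5: X + K ≡ X (mod 10)] column 5: given K=9, carry-in 1, and digits 0,1,2,3,4,5,7,8,9 already taken and all letters distinct, X+K≡X (mod 10) forces X=6 ⇒ X=6.

Answer: C=1, I=3, J=5, K=9, N=7, U=8, V=4, W=2, X=6, Y=0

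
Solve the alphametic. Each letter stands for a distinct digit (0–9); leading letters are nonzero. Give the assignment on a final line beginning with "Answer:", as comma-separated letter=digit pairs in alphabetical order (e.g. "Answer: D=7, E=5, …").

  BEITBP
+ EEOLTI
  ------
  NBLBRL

Step 1. [col 1: P + I ≡ L (mod 10)] column 1 (P + I ≡ L (mod 10), carry-in 0) doesn't pin L yet; pick L=7 and continue, so L=7.
Step 2. [col 1: P + I ≡ L (mod 10)] I=5 is one option consistent with column 1 (P + I ≡ L (mod 10), carry-in 0) — take it. So I=5.
Step 3. [col 1: P + I ≡ L (mod 10)] column 1 reads P+I+carry(0)=L with I=5, L=7; with digits 5,7 already taken and all letters distinct, the only value for P is 2, so P=2.
Step 4. [col 2: B + T ≡ R (mod 10)] B=6 is one option consistent with column 2 (B + T ≡ R (mod 10), carry-in 0) — take it ⇒ B=6.
Step 5. [col 2: B + T ≡ R (mod 10)] several values work for R in column 2 (B + T ≡ R (mod 10), carry-in 0); try R=4, so R=4.
Step 6. [col 2: B + T ≡ R (mod 10)] from column 2 (B=6, R=4, carry-in 0, digits 2,4,5,6,7 already taken and all letters distinct): T must equal 8 ⇒ T=8.
Step 7. [col 4: I + O ≡ L (mod 10)] from column 4 (I=5, L=7, carry-in 1, digits 2,4,5,6,7,8 already taken and all letters distinct): O must equal 1. So O=1.
Step 8. [col 5: E + E ≡ B (mod 10)] column 5: given B=6, carry-in 0, and digits 1,2,4,5,6,7,8 already taken and all letters distinct, E+E≡B (mod 10) forces E=3, so E=3.
Step 9. [col 6: B + E ≡ N (mod 10)] from column 6 (B=6, E=3, carry-in 0, digits 1,2,3,4,5,6,7,8 already taken and all letters distinct): N must equal 9 ⇒ N=9.

Answer: B=6, E=3, I=5, L=7, N=9, O=1, P=2, R=4, T=8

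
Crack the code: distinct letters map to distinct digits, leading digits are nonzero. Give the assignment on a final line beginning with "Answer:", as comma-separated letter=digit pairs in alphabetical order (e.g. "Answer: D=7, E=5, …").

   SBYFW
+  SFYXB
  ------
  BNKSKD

Step 1. [col 1: W + B ≡ D (mod 10)] several values work for D in column 1 (W + B ≡ D (mod 10), carry-in 0); try D=4, so D=4.
Step 2. [col 1: W + B ≡ D (mod 10)] no forcing yet in column 1 (carry-in 0); B=1 is free and consistent — try it, so B=1.
Step 3. [col 1: W + B ≡ D (mod 10)] column 1: given B=1, D=4, carry-in 0, and digits 1,4 already taken and all letters distinct, W+B≡D (mod 10) forces W=3 ⇒ W=3.
Step 4. [col 2: F + X ≡ K (mod 10)] column 2 (F + X ≡ K (mod 10), carry-in 0) doesn't pin X yet; pick X=2 and continue, so X=2.
Step 5. [col 2: F + X ≡ K (mod 10)] no forcing yet in column 2 (carry-in 0); K=7 is free and consistent — try it, so K=7.
Step 6. [col 2: F + X ≡ K (mod 10)] from column 2 (X=2, K=7, carry-in 0, digits 1,2,3,4,7 already taken and all letters distinct): F must equal 5. So F=5.
Step 7. [col 3: Y + Y ≡ S (mod 10)] Y=9 is one option consistent with column 3 (Y + Y ≡ S (mod 10), carry-in 0) — take it ⇒ Y=9.
Step 8. [col 3: Y + Y ≡ S (mod 10)] in column 3 we have Y+Y≡S with carry-in 0; given Y=9 and digits 1,2,3,4,5,7,9 already taken and all letters distinct, that pins S to 8. So S=8.
Step 9. [col 5: S + S ≡ N (mod 10)] in column 5 we have S+S≡N with carry-in 0; given S=8 and digits 1,2,3,4,5,7,8,9 already taken and all letters distinct, that pins N to 6. So N=6.

Answer: B=1, D=4, F=5, K=7, N=6, S=8, W=3, X=2, Y=9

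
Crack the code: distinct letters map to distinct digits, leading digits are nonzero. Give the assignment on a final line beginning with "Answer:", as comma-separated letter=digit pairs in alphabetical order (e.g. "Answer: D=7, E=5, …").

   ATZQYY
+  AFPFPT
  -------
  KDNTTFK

Step 1. [col 1: Y + T ≡ K (mod 10)] column 1 (Y + T ≡ K (mod 10), carry-in 0) doesn't pin T yet; pick T=4 and continue. So T=4.
Step 2. [col 1: Y + T ≡ K (mod 10)] no forcing yet in column 1 (carry-in 0); Y=7 is free and consistent — try it, so Y=7.
Step 3. [col 1: Y + T ≡ K (mod 10)] column 1 reads Y+T+carry(0)=K with Y=7, T=4; with digits 4,7 already taken and all letters distinct, the only value for K is 1. So K=1.
Step 4. [col 2: Y + P ≡ F (mod 10)] several values work for F in column 2 (Y + P ≡ F (mod 10), carry-in 1); try F=3 ⇒ F=3.
Step 5. [col 2: Y + P ≡ F (mod 10)] in column 2 we have Y+P≡F with carry-in 1; given Y=7, F=3 and digits 1,3,4,7 already taken and all letters distinct, that pins P to 5 ⇒ P=5.
Step 6. [col 3: Q + F ≡ T (mod 10)] column 3: given F=3, T=4, carry-in 1, and digits 1,3,4,5,7 already taken and all letters distinct, Q+F≡T (mod 10) forces Q=0 ⇒ Q=0.
Step 7. [col 4: Z + P ≡ T (mod 10)] in column 4 we have Z+P≡T with carry-in 0; given P=5, T=4 and digits 0,1,3,4,5,7 already taken and all letters distinct, that pins Z to 9, so Z=9.
Step 8. [col 5: T + F ≡ N (mod 10)] from column 5 (T=4, F=3, carry-in 1, digits 0,1,3,4,5,7,9 already taken and all letters distinct): N must equal 8. So N=8.
Step 9. [col 6: A + A ≡ D (mod 10)] from column 6 (nothing yet, carry-in 0, digits 0,1,3,4,5,7,8,9 already taken and all letters distinct): A must equal 6, so A=6.
Step 10. [col 6: A + A ≡ D (mod 10)] from column 6 (A=6, carry-in 0, digits 0,1,3,4,5,6,7,8,9 already taken and all letters distinct): D must equal 2 ⇒ D=2.

Answer: A=6, D=2, F=3, K=1, N=8, P=5, Q=0, T=4, Y=7, Z=9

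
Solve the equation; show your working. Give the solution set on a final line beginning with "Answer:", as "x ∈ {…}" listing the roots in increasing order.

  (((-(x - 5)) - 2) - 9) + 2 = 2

Step 1. [(((-(x - 5)) - 2) - 9) + 2 = 2] the outer +2 inverts by subtracting 2 ⇒ sub: ((-(x - 5)) - 2) - 9 = 0.
Step 2. [((-(x - 5)) - 2) - 9 = 0] the outer -9 inverts by adding 9, so sub: (-(x - 5)) - 2 = 9.
Step 3. [(-(x - 5)) - 2 = 9] 2 comes off first (add 2) ⇒ sub: -(x - 5) = 11.
Step 4. [-(x - 5) = 11] leading − — multiply by −1 ⇒ neg: x - 5 = -11.
Step 5. [x - 5 = -11] add 5: x sits inside (… - 5), so sub: x = -6.

Answer: x ∈ {-6}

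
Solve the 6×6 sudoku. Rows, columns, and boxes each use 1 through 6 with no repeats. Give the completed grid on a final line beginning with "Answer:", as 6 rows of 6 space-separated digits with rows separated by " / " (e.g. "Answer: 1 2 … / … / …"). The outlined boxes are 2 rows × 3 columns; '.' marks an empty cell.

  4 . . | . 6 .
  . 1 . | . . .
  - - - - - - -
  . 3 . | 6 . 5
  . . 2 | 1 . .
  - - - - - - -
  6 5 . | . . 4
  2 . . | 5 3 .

Step 1. [r2c1∈{3,5}] across col 1, 3 lands solely at r2c1 ⇒ r2c1=3.
Step 2. [r2c6∈{2}] nothing but 2 survives at r2c6. So r2c6=2.
Step 3. [r5c5∈{1,2}] 1 has one home in col 5: r5c5. So r5c5=1.
Step 4. [r4c5∈{4}] nothing but 4 survives at r4c5. So r4c5=4.
Step 5. [r3c3∈{1,4}] in row 3, 4 fits only at r3c3 ⇒ r3c3=4.
Step 6. [r2c5∈{5}] nothing but 5 survives at r2c5. So r2c5=5.
Step 7. [r1c4∈{3}] r1c4 is down to just 3, so r1c4=3.
Step 8. [r5c3∈{3}] only 3 remains possible at r5c3, so r5c3=3.
Step 9. [r6c3∈{1}] nothing but 1 survives at r6c3, so r6c3=1.
Step 10. [r1c3∈{5}] nothing but 5 survives at r1c3 ⇒ r1c3=5.
Step 11. [r1c2∈{2}] only 2 remains possible at r1c2 ⇒ r1c2=2.
Step 12. [r4c1∈{5}] r4c1 has the single candidate 5, so r4c1=5.
Step 13. [r6c2∈{4}] only 4 remains possible at r6c2. So r6c2=4.
Step 14. [r2c3∈{6}] only 6 remains possible at r2c3 ⇒ r2c3=6.
Step 15. [r3c5∈{2}] r3c5 is down to just 2, so r3c5=2.
Step 16. [r4c2∈{6}] r4c2 is down to just 6. So r4c2=6.
Step 17. [r1c6∈{1}] r1c6 has the single candidate 1, so r1c6=1.
Step 18. [r4c6∈{3}] nothing but 3 survives at r4c6, so r4c6=3.
Step 19. [r5c4∈{2}] nothing but 2 survives at r5c4, so r5c4=2.
Step 20. [r6c6∈{6}] r6c6 has the single candidate 6 ⇒ r6c6=6.
Step 21. [r3c1∈{1}] nothing but 1 survives at r3c1. So r3c1=1.
Step 22. [r2c4∈{4}] r2c4 has the single candidate 4, so r2c4=4.

Answer: 4 2 5 3 6 1 / 3 1 6 4 5 2 / 1 3 4 6 2 5 / 5 6 2 1 4 3 / 6 5 3 2 1 4 / 2 4 1 5 3 6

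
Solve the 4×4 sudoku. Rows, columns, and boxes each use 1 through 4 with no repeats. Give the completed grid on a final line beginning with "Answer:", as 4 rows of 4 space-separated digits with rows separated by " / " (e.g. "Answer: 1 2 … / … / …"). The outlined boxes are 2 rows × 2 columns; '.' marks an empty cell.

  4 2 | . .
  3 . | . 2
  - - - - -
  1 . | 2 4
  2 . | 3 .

Step 1. [r1c3∈{1}] only 1 remains possible at r1c3. So r1c3=1.
Step 2. [r2c2∈{1}] r2c2's peers cover all but 1. So r2c2=1.
Step 3. [r2c3∈{4}] r2c3 has the single candidate 4 ⇒ r2c3=4.
Step 4. [r1c4∈{3}] r1c4 is down to just 3. So r1c4=3.
Step 5. [r3c2∈{3}] r3c2 is down to just 3 ⇒ r3c2=3.
Step 6. [r4c2∈{4}] only 4 remains possible at r4c2. So r4c2=4.
Step 7. [r4c4∈{1}] r4c4 has the single candidate 1. So r4c4=1.

Answer: 4 2 1 3 / 3 1 4 2 / 1 3 2 4 / 2 4 3 1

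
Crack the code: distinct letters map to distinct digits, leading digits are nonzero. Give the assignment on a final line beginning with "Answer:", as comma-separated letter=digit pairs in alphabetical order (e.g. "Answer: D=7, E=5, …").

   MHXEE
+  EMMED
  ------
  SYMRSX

Step 1. [col 1: E + D ≡ X (mod 10)] no forcing yet in column 1 (carry-in 0); E=5 is free and consistent — try it. So E=5.
Step 2. [col 1: E + D ≡ X (mod 10)] column 1 (E + D ≡ X (mod 10), carry-in 0) doesn't pin D yet; pick D=8 and continue. So D=8.
Step 3. [S] the sum has 6 digits but both addends have 5; that extra leading digit S is the final carry, namely 1 ⇒ S=1.
Step 4. [col 1: E + D ≡ X (mod 10)] in column 1 we have E+D≡X with carry-in 0; given E=5, D=8 and digits 1,5,8 already taken and all letters distinct, that pins X to 3. So X=3.
Step 5. [col 3: X + M ≡ R (mod 10)] several values work for M in column 3 (X + M ≡ R (mod 10), carry-in 1); try M=6. So M=6.
Step 6. [col 3: X + M ≡ R (mod 10)] from column 3 (X=3, M=6, carry-in 1, digits 1,3,5,6,8 already taken and all letters distinct): R must equal 0, so R=0.
Step 7. [col 4: H + M ≡ M (mod 10)] in column 4 we have H+M≡M with carry-in 1; given M=6 and digits 0,1,3,5,6,8 already taken and all letters distinct, that pins H to 9 ⇒ H=9.
Step 8. [col 5: M + E ≡ Y (mod 10)] column 5 reads M+E+carry(1)=Y with M=6, E=5; with digits 0,1,3,5,6,8,9 already taken and all letters distinct, the only value for Y is 2. So Y=2.

Answer: D=8, E=5, H=9, M=6, R=0, S=1, X=3, Y=2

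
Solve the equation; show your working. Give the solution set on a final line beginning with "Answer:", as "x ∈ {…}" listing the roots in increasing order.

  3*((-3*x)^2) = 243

Step 1. [3*((-3*x)^2) = 243] leading coefficient 3: divide by 3, so div: (-3*x)^2 = 81.
Step 2. [(-3*x)^2 = 81] 81 ≥ 0, LHS is (·)² — take ±√, so sqrt: -3*x = 9 or -9.
Step 3. [-3*x = 9 or -9] leading coefficient -3: divide by -3, so div: x = -3 or 3.

Answer: x ∈ {-3, 3}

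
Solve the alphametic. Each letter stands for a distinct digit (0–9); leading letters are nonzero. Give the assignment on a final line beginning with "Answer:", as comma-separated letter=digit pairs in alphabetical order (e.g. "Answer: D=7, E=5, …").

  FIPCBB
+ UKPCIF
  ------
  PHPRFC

Step 1. [col 1: B + F ≡ C (mod 10)] no forcing yet in column 1 (carry-in 0); F=6 is free and consistent — try it, so F=6.
Step 2. [col 1: B + F ≡ C (mod 10)] no forcing yet in column 1 (carry-in 0); B=1 is free and consistent — try it ⇒ B=1.
Step 3. [col 1: B + F ≡ C (mod 10)] in column 1 we have B+F≡C with carry-in 0; given B=1, F=6 and digits 1,6 already taken and all letters distinct, that pins C to 7. So C=7.
Step 4. [col 2: B + I ≡ F (mod 10)] column 2: given B=1, F=6, carry-in 0, and digits 1,6,7 already taken and all letters distinct, B+I≡F (mod 10) forces I=5, so I=5.
Step 5. [col 3: C + C ≡ R (mod 10)] in column 3 we have C+C≡R with carry-in 0; given C=7 and digits 1,5,6,7 already taken and all letters distinct, that pins R to 4 ⇒ R=4.
Step 6. [col 4: P + P ≡ P (mod 10)] from column 4 (nothing yet, carry-in 1, digits 1,4,5,6,7 already taken and all letters distinct): P must equal 9. So P=9.
Step 7. [col 5: I + K ≡ H (mod 10)] column 5: given I=5, carry-in 1, and digits 1,4,5,6,7,9 already taken and all letters distinct, I+K≡H (mod 10) forces H=8 ⇒ H=8.
Step 8. [col 5: I + K ≡ H (mod 10)] column 5 reads I+K+carry(1)=H with I=5, H=8; with digits 1,4,5,6,7,8,9 already taken and all letters distinct, the only value for K is 2, so K=2.
Step 9. [col 6: F + U ≡ P (mod 10)] column 6: given F=6, P=9, carry-in 0, and digits 1,2,4,5,6,7,8,9 already taken and all letters distinct, F+U≡P (mod 10) forces U=3. So U=3.

Answer: B=1, C=7, F=6, H=8, I=5, K=2, P=9, R=4, U=3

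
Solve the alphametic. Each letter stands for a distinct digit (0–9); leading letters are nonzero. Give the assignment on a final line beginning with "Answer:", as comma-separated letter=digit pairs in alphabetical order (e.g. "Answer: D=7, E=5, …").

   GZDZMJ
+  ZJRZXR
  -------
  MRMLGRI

Step 1. [M] M is the leading digit of a 7-digit sum of two 6-digit numbers; the final carry is exactly 1, so M=1.
Step 2. [col 1: J + R ≡ I (mod 10)] no forcing yet in column 1 (carry-in 0); I=9 is free and consistent — try it. So I=9.
Step 3. [col 1: J + R ≡ I (mod 10)] several values work for R in column 1 (J + R ≡ I (mod 10), carry-in 0); try R=3 ⇒ R=3.
Step 4. [col 1: J + R ≡ I (mod 10)] from column 1 (R=3, I=9, carry-in 0, digits 1,3,9 already taken and all letters distinct): J must equal 6. So J=6.
Step 5. [col 2: M + X ≡ R (mod 10)] from column 2 (M=1, R=3, carry-in 0, digits 1,3,6,9 already taken and all letters distinct): X must equal 2. So X=2.
Step 6. [col 3: Z + Z ≡ G (mod 10)] column 3 (Z + Z ≡ G (mod 10), carry-in 0) doesn't pin Z yet; pick Z=4 and continue. So Z=4.
Step 7. [col 3: Z + Z ≡ G (mod 10)] column 3: given Z=4, carry-in 0, and digits 1,2,3,4,6,9 already taken and all letters distinct, Z+Z≡G (mod 10) forces G=8, so G=8.
Step 8. [col 4: D + R ≡ L (mod 10)] from column 4 (R=3, carry-in 0, digits 1,2,3,4,6,8,9 already taken and all letters distinct): L must equal 0, so L=0.
Step 9. [col 4: D + R ≡ L (mod 10)] in column 4 we have D+R≡L with carry-in 0; given R=3, L=0 and digits 0,1,2,3,4,6,8,9 already taken and all letters distinct, that pins D to 7, so D=7.

Answer: D=7, G=8, I=9, J=6, L=0, M=1, R=3, X=2, Z=4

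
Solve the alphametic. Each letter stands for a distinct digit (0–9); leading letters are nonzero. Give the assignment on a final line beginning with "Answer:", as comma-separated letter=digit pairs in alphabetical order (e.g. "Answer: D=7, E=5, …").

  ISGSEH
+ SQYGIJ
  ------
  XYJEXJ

Step 1. [col 1: H + J ≡ J (mod 10)] column 1 reads H+J+carry(0)=J with nothing yet; with all letters distinct, none taken yet, the only value for H is 0. So H=0.
Step 2. [col 1: H + J ≡ J (mod 10)] several values work for J in column 1 (H + J ≡ J (mod 10), carry-in 0); try J=5. So J=5.
Step 3. [col 2: E + I ≡ X (mod 10)] several values work for I in column 2 (E + I ≡ X (mod 10), carry-in 0); try I=2 ⇒ I=2.
Step 4. [col 2: E + I ≡ X (mod 10)] column 2 (E + I ≡ X (mod 10), carry-in 0) doesn't pin X yet; pick X=9 and continue. So X=9.
Step 5. [col 2: E + I ≡ X (mod 10)] column 2: given I=2, X=9, carry-in 0, and digits 0,2,5,9 already taken and all letters distinct, E+I≡X (mod 10) forces E=7. So E=7.
Step 6. [col 3: S + G ≡ E (mod 10)] S=6 is one option consistent with column 3 (S + G ≡ E (mod 10), carry-in 0) — take it ⇒ S=6.
Step 7. [col 3: S + G ≡ E (mod 10)] from column 3 (S=6, E=7, carry-in 0, digits 0,2,5,6,7,9 already taken and all letters distinct): G must equal 1. So G=1.
Step 8. [col 4: G + Y ≡ J (mod 10)] in column 4 we have G+Y≡J with carry-in 0; given G=1, J=5 and digits 0,1,2,5,6,7,9 already taken and all letters distinct, that pins Y to 4 ⇒ Y=4.
Step 9. [col 5: S + Q ≡ Y (mod 10)] from column 5 (S=6, Y=4, carry-in 0, digits 0,1,2,4,5,6,7,9 already taken and all letters distinct): Q must equal 8, so Q=8.

Answer: E=7, G=1, H=0, I=2, J=5, Q=8, S=6, X=9, Y=4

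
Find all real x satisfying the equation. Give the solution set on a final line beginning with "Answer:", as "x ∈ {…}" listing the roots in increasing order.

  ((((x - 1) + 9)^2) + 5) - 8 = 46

Step 1. [((((x - 1) + 9)^2) + 5) - 8 = 46] peel the -8: add 8 from each side. So sub: (((x - 1) + 9)^2) + 5 = 54.
Step 2. [(((x - 1) + 9)^2) + 5 = 54] +5 is outermost — subtract 5 both sides ⇒ sub: ((x - 1) + 9)^2 = 49.
Step 3. [((x - 1) + 9)^2 = 49] LHS squared, RHS 49 ≥ 0: apply √ (±), so sqrt: (x - 1) + 9 = 7 or -7.
Step 4. [(x - 1) + 9 = 7 or -7] subtract 9: x sits inside (… + 9), so sub: x - 1 = -2 or -16.
Step 5. [x - 1 = -2 or -16] -1 is outermost — add 1 both sides. So sub: x = -1 or -15.

Answer: x ∈ {-15, -1}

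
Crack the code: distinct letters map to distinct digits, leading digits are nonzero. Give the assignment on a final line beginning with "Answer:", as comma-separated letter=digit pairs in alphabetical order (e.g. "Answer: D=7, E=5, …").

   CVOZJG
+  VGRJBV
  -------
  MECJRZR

Step 1. [M] M is the leading digit of a 7-digit sum of two 6-digit numbers; the final carry is exactly 1 ⇒ M=1.
Step 2. [col 1: G + V ≡ R (mod 10)] several values work for V in column 1 (G + V ≡ R (mod 10), carry-in 0); try V=5. So V=5.
Step 3. [col 1: G + V ≡ R (mod 10)] no forcing yet in column 1 (carry-in 0); R=7 is free and consistent — try it ⇒ R=7.
Step 4. [col 1: G + V ≡ R (mod 10)] column 1: given V=5, R=7, carry-in 0, and digits 1,5,7 already taken and all letters distinct, G+V≡R (mod 10) forces G=2, so G=2.
Step 5. [col 2: J + B ≡ Z (mod 10)] no forcing yet in column 2 (carry-in 0); J=6 is free and consistent — try it ⇒ J=6.
Step 6. [col 2: J + B ≡ Z (mod 10)] column 2 (J + B ≡ Z (mod 10), carry-in 0) doesn't pin Z yet; pick Z=0 and continue, so Z=0.
Step 7. [col 2: J + B ≡ Z (mod 10)] column 2 reads J+B+carry(0)=Z with J=6, Z=0; with digits 0,1,2,5,6,7 already taken and all letters distinct, the only value for B is 4. So B=4.
Step 8. [col 4: O + R ≡ J (mod 10)] in column 4 we have O+R≡J with carry-in 0; given R=7, J=6 and digits 0,1,2,4,5,6,7 already taken and all letters distinct, that pins O to 9, so O=9.
Step 9. [col 5: V + G ≡ C (mod 10)] from column 5 (V=5, G=2, carry-in 1, digits 0,1,2,4,5,6,7,9 already taken and all letters distinct): C must equal 8, so C=8.
Step 10. [col 6: C + V ≡ E (mod 10)] in column 6 we have C+V≡E with carry-in 0; given C=8, V=5 and digits 0,1,2,4,5,6,7,8,9 already taken and all letters distinct, that pins E to 3. So E=3.

Answer: B=4, C=8, E=3, G=2, J=6, M=1, O=9, R=7, V=5, Z=0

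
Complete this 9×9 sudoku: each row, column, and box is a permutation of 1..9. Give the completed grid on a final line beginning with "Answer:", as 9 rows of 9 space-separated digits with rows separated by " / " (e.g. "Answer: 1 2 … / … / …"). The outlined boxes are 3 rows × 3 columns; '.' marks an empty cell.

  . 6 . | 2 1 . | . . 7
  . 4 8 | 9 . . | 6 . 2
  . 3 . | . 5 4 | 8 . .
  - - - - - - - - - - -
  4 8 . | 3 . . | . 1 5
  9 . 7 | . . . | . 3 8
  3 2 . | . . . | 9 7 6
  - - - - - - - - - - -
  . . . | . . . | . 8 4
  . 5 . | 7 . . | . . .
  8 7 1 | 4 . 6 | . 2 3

Step 1. [r9c5∈{9}] r9c5 is down to just 9. So r9c5=9.
Step 2. [r6c4∈{1,5,8}] col 4 places 8 nowhere but r6c4 ⇒ r6c4=8.
Step 3. [r6c6∈{1,5}] row 6 places 1 nowhere but r6c6. So r6c6=1.
Step 4. [r1c1∈{5}] r1c1's peers cover all but 5. So r1c1=5.
Step 5. [r1c3∈{9}] r1c3 has the single candidate 9. So r1c3=9.
Step 6. [r4c3∈{6}] r4c3's peers cover all but 6, so r4c3=6.
Step 7. [r3c1∈{1,2,7}] row 3 places 7 nowhere but r3c1, so r3c1=7.
Step 8. [r5c5∈{2,4,6}] col 5 places 6 nowhere but r5c5. So r5c5=6.
Step 9. [r4c7∈{2}] only 2 remains possible at r4c7 ⇒ r4c7=2.
Step 10. [r5c6∈{2,5}] across row 5, 2 lands solely at r5c6, so r5c6=2.
Step 11. [r8c5∈{2,3,8}] col 5 places 8 nowhere but r8c5. So r8c5=8.
Step 12. [r8c6∈{3}] r8c6 is down to just 3 ⇒ r8c6=3.
Step 13. [r7c6∈{5}] only 5 remains possible at r7c6. So r7c6=5.
Step 14. [r3c9∈{1,9}] row 3 places 1 nowhere but r3c9 ⇒ r3c9=1.
Step 15. [r8c8∈{6,9}] 6 has one home in col 8: r8c8. So r8c8=6.
Step 16. [r8c1∈{2}] nothing but 2 survives at r8c1. So r8c1=2.
Step 17. [r2c6∈{7}] nothing but 7 survives at r2c6, so r2c6=7.
Step 18. [r1c7∈{3,4}] 3 has one home in row 1: r1c7, so r1c7=3.
Step 19. [r7c7∈{1,7}] across row 7, 7 lands solely at r7c7 ⇒ r7c7=7.
Step 20. [r1c6∈{8}] r1c6 has the single candidate 8. So r1c6=8.
Step 21. [r1c8∈{4}] r1c8 is down to just 4 ⇒ r1c8=4.
Step 22. [r9c7∈{5}] r9c7 has the single candidate 5. So r9c7=5.
Step 23. [r6c3∈{5}] r6c3's peers cover all but 5 ⇒ r6c3=5.
Step 24. [r8c7∈{1}] r8c7 is down to just 1, so r8c7=1.
Step 25. [r3c8∈{9}] r3c8 is down to just 9 ⇒ r3c8=9.
Step 26. [r6c5∈{4}] r6c5's peers cover all but 4. So r6c5=4.
Step 27. [r7c3∈{3}] r7c3's peers cover all but 3. So r7c3=3.
Step 28. [r7c2∈{9}] r7c2 has the single candidate 9, so r7c2=9.
Step 29. [r7c1∈{6}] r7c1's peers cover all but 6, so r7c1=6.
Step 30. [r7c4∈{1}] r7c4 is down to just 1 ⇒ r7c4=1.
Step 31. [r2c5∈{3}] r2c5 is down to just 3 ⇒ r2c5=3.
Step 32. [r5c2∈{1}] r5c2 has the single candidate 1, so r5c2=1.
Step 33. [r4c5∈{7}] only 7 remains possible at r4c5, so r4c5=7.
Step 34. [r3c3∈{2}] r3c3 is down to just 2. So r3c3=2.
Step 35. [r2c8∈{5}] r2c8's peers cover all but 5 ⇒ r2c8=5.
Step 36. [r5c4∈{5}] r5c4 has the single candidate 5. So r5c4=5.
Step 37. [r8c9∈{9}] r8c9 is down to just 9. So r8c9=9.
Step 38. [r3c4∈{6}] only 6 remains possible at r3c4 ⇒ r3c4=6.
Step 39. [r5c7∈{4}] only 4 remains possible at r5c7. So r5c7=4.
Step 40. [r2c1∈{1}] r2c1 is down to just 1 ⇒ r2c1=1.
Step 41. [r7c5∈{2}] r7c5 is down to just 2, so r7c5=2.
Step 42. [r8c3∈{4}] r8c3's peers cover all but 4, so r8c3=4.
Step 43. [r4c6∈{9}] nothing but 9 survives at r4c6 ⇒ r4c6=9.

Answer: 5 6 9 2 1 8 3 4 7 / 1 4 8 9 3 7 6 5 2 / 7 3 2 6 5 4 8 9 1 / 4 8 6 3 7 9 2 1 5 / 9 1 7 5 6 2 4 3 8 / 3 2 5 8 4 1 9 7 6 / 6 9 3 1 2 5 7 8 4 / 2 5 4 7 8 3 1 6 9 / 8 7 1 4 9 6 5 2 3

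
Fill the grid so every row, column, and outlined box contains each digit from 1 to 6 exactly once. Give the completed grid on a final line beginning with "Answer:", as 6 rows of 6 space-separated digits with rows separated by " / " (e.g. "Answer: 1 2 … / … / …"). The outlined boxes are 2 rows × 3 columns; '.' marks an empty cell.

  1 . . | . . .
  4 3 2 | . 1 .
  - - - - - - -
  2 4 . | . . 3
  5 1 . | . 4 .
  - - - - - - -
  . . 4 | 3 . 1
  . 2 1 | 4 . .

Step 1. [r1c3∈{5,6}] col 3 places 5 nowhere but r1c3 ⇒ r1c3=5.
Step 2. [r1c2∈{6}] r1c2's peers cover all but 6, so r1c2=6.
Step 3. [r3c3∈{6}] r3c3 has the single candidate 6 ⇒ r3c3=6.
Step 4. [r5c5∈{2,5,6}] in row 5, 2 fits only at r5c5, so r5c5=2.
Step 5. [r6c5∈{5,6}] in col 5, 6 fits only at r6c5. So r6c5=6.
Step 6. [r1c4∈{2}] only 2 remains possible at r1c4. So r1c4=2.
Step 7. [r4c4∈{6}] nothing but 6 survives at r4c4 ⇒ r4c4=6.
Step 8. [r2c4∈{5}] r2c4 has the single candidate 5, so r2c4=5.
Step 9. [r6c1∈{3}] nothing but 3 survives at r6c1 ⇒ r6c1=3.
Step 10. [r1c5∈{3}] r1c5's peers cover all but 3. So r1c5=3.
Step 11. [r3c5∈{5}] r3c5 is down to just 5. So r3c5=5.
Step 12. [r2c6∈{6}] nothing but 6 survives at r2c6 ⇒ r2c6=6.
Step 13. [r6c6∈{5}] only 5 remains possible at r6c6 ⇒ r6c6=5.
Step 14. [r4c3∈{3}] r4c3 has the single candidate 3 ⇒ r4c3=3.
Step 15. [r4c6∈{2}] r4c6's peers cover all but 2 ⇒ r4c6=2.
Step 16. [r5c2∈{5}] r5c2's peers cover all but 5, so r5c2=5.
Step 17. [r5c1∈{6}] only 6 remains possible at r5c1 ⇒ r5c1=6.
Step 18. [r1c6∈{4}] r1c6 has the single candidate 4 ⇒ r1c6=4.
Step 19. [r3c4∈{1}] r3c4 has the single candidate 1 ⇒ r3c4=1.

Answer: 1 6 5 2 3 4 / 4 3 2 5 1 6 / 2 4 6 1 5 3 / 5 1 3 6 4 2 / 6 5 4 3 2 1 / 3 2 1 4 6 5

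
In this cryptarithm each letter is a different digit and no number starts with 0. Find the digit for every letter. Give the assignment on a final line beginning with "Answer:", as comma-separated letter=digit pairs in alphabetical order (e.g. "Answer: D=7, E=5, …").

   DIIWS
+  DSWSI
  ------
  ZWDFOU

Step 1. [col 1: S + I ≡ U (mod 10)] several values work for I in column 1 (S + I ≡ U (mod 10), carry-in 0); try I=4 ⇒ I=4.
Step 2. [col 1: S + I ≡ U (mod 10)] column 1 (S + I ≡ U (mod 10), carry-in 0) doesn't pin U yet; pick U=7 and continue ⇒ U=7.
Step 3. [col 1: S + I ≡ U (mod 10)] column 1 reads S+I+carry(0)=U with I=4, U=7; with digits 4,7 already taken and all letters distinct, the only value for S is 3. So S=3.
Step 4. [col 2: W + S ≡ O (mod 10)] several values work for O in column 2 (W + S ≡ O (mod 10), carry-in 0); try O=9, so O=9.
Step 5. [col 2: W + S ≡ O (mod 10)] in column 2 we have W+S≡O with carry-in 0; given S=3, O=9 and digits 3,4,7,9 already taken and all letters distinct, that pins W to 6 ⇒ W=6.
Step 6. [Z] adding two 5-digit numbers gives at most 5+1 digits, and here it does — Z is that final carry and must be 1, so Z=1.
Step 7. [col 3: I + W ≡ F (mod 10)] column 3 reads I+W+carry(0)=F with I=4, W=6; with digits 1,3,4,6,7,9 already taken and all letters distinct, the only value for F is 0 ⇒ F=0.
Step 8. [col 4: I + S ≡ D (mod 10)] from column 4 (I=4, S=3, carry-in 1, digits 0,1,3,4,6,7,9 already taken and all letters distinct): D must equal 8 ⇒ D=8.

Answer: D=8, F=0, I=4, O=9, S=3, U=7, W=6, Z=1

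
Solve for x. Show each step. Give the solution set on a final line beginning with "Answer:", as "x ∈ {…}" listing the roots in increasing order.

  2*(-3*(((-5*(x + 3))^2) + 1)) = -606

Step 1. [2*(-3*(((-5*(x + 3))^2) + 1)) = -606] LHS = 2·(…); ÷2 both sides ⇒ div: -3*(((-5*(x + 3))^2) + 1) = -303.
Step 2. [-3*(((-5*(x + 3))^2) + 1) = -303] divide by the outer -3. So div: ((-5*(x + 3))^2) + 1 = 101.
Step 3. [((-5*(x + 3))^2) + 1 = 101] 1 comes off first (subtract 1) ⇒ sub: (-5*(x + 3))^2 = 100.
Step 4. [(-5*(x + 3))^2 = 100] LHS squared, RHS 100 ≥ 0: apply √ (±) ⇒ sqrt: -5*(x + 3) = 10 or -10.
Step 5. [-5*(x + 3) = 10 or -10] -5·(inner) — divide through by -5 ⇒ div: x + 3 = -2 or 2.
Step 6. [x + 3 = -2 or 2] peel the +3: subtract 3 from each side, so sub: x = -5 or -1.

Answer: x ∈ {-5, -1}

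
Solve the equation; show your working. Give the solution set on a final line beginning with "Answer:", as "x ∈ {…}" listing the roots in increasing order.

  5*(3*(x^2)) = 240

Step 1. [5*(3*(x^2)) = 240] 5·(inner) — divide through by 5, so div: 3*(x^2) = 48.
Step 2. [3*(x^2) = 48] divide by the outer 3. So div: x^2 = 16.
Step 3. [x^2 = 16] √ both sides: 16 ≥ 0 gives two branches. So sqrt: x = 4 or -4.

Answer: x ∈ {-4, 4}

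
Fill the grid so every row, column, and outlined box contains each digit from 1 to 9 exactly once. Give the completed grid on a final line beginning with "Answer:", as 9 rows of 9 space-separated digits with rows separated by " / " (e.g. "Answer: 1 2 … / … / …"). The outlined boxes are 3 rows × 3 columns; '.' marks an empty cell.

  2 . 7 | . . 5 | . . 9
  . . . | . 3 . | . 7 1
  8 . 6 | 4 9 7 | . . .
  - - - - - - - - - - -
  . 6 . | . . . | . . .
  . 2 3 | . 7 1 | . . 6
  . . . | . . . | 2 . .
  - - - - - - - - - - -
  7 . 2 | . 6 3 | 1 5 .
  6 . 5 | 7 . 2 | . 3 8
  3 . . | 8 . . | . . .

Step 1. [r7c9∈{4}] r7c9 has the single candidate 4. So r7c9=4.
Step 2. [r3c2∈{1,3,5}] row 3 places 1 nowhere but r3c2 ⇒ r3c2=1.
Step 3. [r8c7∈{9}] r8c7 has the single candidate 9 ⇒ r8c7=9.
Step 4. [r8c2∈{4}] only 4 remains possible at r8c2. So r8c2=4.
Step 5. [r9c2∈{9}] r9c2 has the single candidate 9 ⇒ r9c2=9.
Step 6. [r9c5∈{1,4,5}] across row 9, 5 lands solely at r9c5. So r9c5=5.
Step 7. [r6c2∈{5,7,8}] in col 2, 7 fits only at r6c2, so r6c2=7.
Step 8. [r7c4∈{9}] r7c4 has the single candidate 9, so r7c4=9.
Step 9. [r5c4∈{5}] nothing but 5 survives at r5c4 ⇒ r5c4=5.
Step 10. [r4c5∈{2,4,8}] r4c5 is the only open cell in col 5 admitting 2. So r4c5=2.
Step 11. [r6c5∈{4,8}] across col 5, 4 lands solely at r6c5, so r6c5=4.
Step 12. [r1c5∈{1,8}] in col 5, 8 fits only at r1c5. So r1c5=8.
Step 13. [r2c7∈{4,5,6,8}] across row 2, 8 lands solely at r2c7 ⇒ r2c7=8.
Step 14. [r5c7∈{4}] only 4 remains possible at r5c7 ⇒ r5c7=4.
Step 15. [r5c1∈{9}] nothing but 9 survives at r5c1, so r5c1=9.
Step 16. [r2c6∈{6}] only 6 remains possible at r2c6 ⇒ r2c6=6.
Step 17. [r4c4∈{3}] r4c4 has the single candidate 3, so r4c4=3.
Step 18. [r5c8∈{8}] only 8 remains possible at r5c8, so r5c8=8.
Step 19. [r9c3∈{1}] nothing but 1 survives at r9c3, so r9c3=1.
Step 20. [r6c3∈{8}] only 8 remains possible at r6c3 ⇒ r6c3=8.
Step 21. [r6c6∈{9}] nothing but 9 survives at r6c6 ⇒ r6c6=9.
Step 22. [r3c8∈{2}] r3c8 has the single candidate 2, so r3c8=2.
Step 23. [r9c8∈{6}] only 6 remains possible at r9c8, so r9c8=6.
Step 24. [r6c8∈{1}] r6c8 has the single candidate 1. So r6c8=1.
Step 25. [r6c1∈{5}] r6c1 is down to just 5, so r6c1=5.
Step 26. [r2c1∈{4}] r2c1's peers cover all but 4, so r2c1=4.
Step 27. [r9c7∈{7}] only 7 remains possible at r9c7. So r9c7=7.
Step 28. [r4c7∈{5}] only 5 remains possible at r4c7, so r4c7=5.
Step 29. [r3c7∈{3}] r3c7 is down to just 3 ⇒ r3c7=3.
Step 30. [r4c3∈{4}] nothing but 4 survives at r4c3, so r4c3=4.
Step 31. [r1c4∈{1}] r1c4's peers cover all but 1. So r1c4=1.
Step 32. [r1c2∈{3}] only 3 remains possible at r1c2 ⇒ r1c2=3.
Step 33. [r4c9∈{7}] r4c9 is down to just 7. So r4c9=7.
Step 34. [r7c2∈{8}] nothing but 8 survives at r7c2 ⇒ r7c2=8.
Step 35. [r4c1∈{1}] r4c1 has the single candidate 1 ⇒ r4c1=1.
Step 36. [r1c7∈{6}] nothing but 6 survives at r1c7 ⇒ r1c7=6.
Step 37. [r3c9∈{5}] only 5 remains possible at r3c9. So r3c9=5.
Step 38. [r1c8∈{4}] r1c8's peers cover all but 4 ⇒ r1c8=4.
Step 39. [r9c6∈{4}] r9c6's peers cover all but 4, so r9c6=4.
Step 40. [r4c6∈{8}] nothing but 8 survives at r4c6, so r4c6=8.
Step 41. [r6c4∈{6}] r6c4's peers cover all but 6, so r6c4=6.
Step 42. [r2c3∈{9}] r2c3 has the single candidate 9, so r2c3=9.
Step 43. [r2c4∈{2}] nothing but 2 survives at r2c4 ⇒ r2c4=2.
Step 44. [r8c5∈{1}] r8c5's peers cover all but 1, so r8c5=1.
Step 45. [r2c2∈{5}] r2c2's peers cover all but 5, so r2c2=5.
Step 46. [r6c9∈{3}] r6c9 has the single candidate 3. So r6c9=3.
Step 47. [r4c8∈{9}] nothing but 9 survives at r4c8. So r4c8=9.
Step 48. [r9c9∈{2}] only 2 remains possible at r9c9. So r9c9=2.

Answer: 2 3 7 1 8 5 6 4 9 / 4 5 9 2 3 6 8 7 1 / 8 1 6 4 9 7 3 2 5 / 1 6 4 3 2 8 5 9 7 / 9 2 3 5 7 1 4 8 6 / 5 7 8 6 4 9 2 1 3 / 7 8 2 9 6 3 1 5 4 / 6 4 5 7 1 2 9 3 8 / 3 9 1 8 5 4 7 6 2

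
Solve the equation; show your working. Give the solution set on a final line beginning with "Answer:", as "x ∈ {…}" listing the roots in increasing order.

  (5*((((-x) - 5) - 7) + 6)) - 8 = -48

Step 1. [(5*((((-x) - 5) - 7) + 6)) - 8 = -48] add 8: x sits inside (… - 8). So sub: 5*((((-x) - 5) - 7) + 6) = -40.
Step 2. [5*((((-x) - 5) - 7) + 6) = -40] 5 out front; divide by 5. So div: (((-x) - 5) - 7) + 6 = -8.
Step 3. [(((-x) - 5) - 7) + 6 = -8] subtract 6: x sits inside (… + 6) ⇒ sub: ((-x) - 5) - 7 = -14.
Step 4. [((-x) - 5) - 7 = -14] 7 comes off first (add 7) ⇒ sub: (-x) - 5 = -7.
Step 5. [(-x) - 5 = -7] peel the -5: add 5 from each side. So sub: -x = -2.
Step 6. [-x = -2] flip signs both sides. So neg: x = 2.

Answer: x ∈ {2}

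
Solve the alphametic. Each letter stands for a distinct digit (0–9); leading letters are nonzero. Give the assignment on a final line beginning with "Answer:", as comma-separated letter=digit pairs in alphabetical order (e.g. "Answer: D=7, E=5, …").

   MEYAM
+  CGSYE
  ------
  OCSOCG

Step 1. [col 1: M + E ≡ G (mod 10)] column 1 (M + E ≡ G (mod 10), carry-in 0) doesn't pin G yet; pick G=5 and continue. So G=5.
Step 2. [col 1: M + E ≡ G (mod 10)] E=6 is one option consistent with column 1 (M + E ≡ G (mod 10), carry-in 0) — take it. So E=6.
Step 3. [O] adding two 5-digit numbers gives at most 5+1 digits, and here it does — O is that final carry and must be 1. So O=1.
Step 4. [col 1: M + E ≡ G (mod 10)] in column 1 we have M+E≡G with carry-in 0; given E=6, G=5 and digits 1,5,6 already taken and all letters distinct, that pins M to 9 ⇒ M=9.
Step 5. [col 2: A + Y ≡ C (mod 10)] no forcing yet in column 2 (carry-in 1); A=4 is free and consistent — try it, so A=4.
Step 6. [col 2: A + Y ≡ C (mod 10)] several values work for C in column 2 (A + Y ≡ C (mod 10), carry-in 1); try C=3 ⇒ C=3.
Step 7. [col 2: A + Y ≡ C (mod 10)] from column 2 (A=4, C=3, carry-in 1, digits 1,3,4,5,6,9 already taken and all letters distinct): Y must equal 8, so Y=8.
Step 8. [col 3: Y + S ≡ O (mod 10)] column 3: given Y=8, O=1, carry-in 1, and digits 1,3,4,5,6,8,9 already taken and all letters distinct, Y+S≡O (mod 10) forces S=2 ⇒ S=2.

Answer: A=4, C=3, E=6, G=5, M=9, O=1, S=2, Y=8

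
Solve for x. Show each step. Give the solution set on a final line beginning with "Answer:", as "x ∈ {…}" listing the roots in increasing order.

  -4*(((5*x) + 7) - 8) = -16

Step 1. [-4*(((5*x) + 7) - 8) = -16] -4 out front; divide by -4. So div: ((5*x) + 7) - 8 = 4.
Step 2. [((5*x) + 7) - 8 = 4] add 8: x sits inside (… - 8) ⇒ sub: (5*x) + 7 = 12.
Step 3. [(5*x) + 7 = 12] 7 comes off first (subtract 7), so sub: 5*x = 5.
Step 4. [5*x = 5] divide by the outer 5, so div: x = 1.

Answer: x ∈ {1}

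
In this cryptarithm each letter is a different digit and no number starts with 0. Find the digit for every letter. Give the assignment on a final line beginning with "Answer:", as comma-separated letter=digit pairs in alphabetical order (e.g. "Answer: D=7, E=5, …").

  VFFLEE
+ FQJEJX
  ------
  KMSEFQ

Step 1. [col 1: E + X ≡ Q (mod 10)] Q=8 is one option consistent with column 1 (E + X ≡ Q (mod 10), carry-in 0) — take it ⇒ Q=8.
Step 2. [col 1: E + X ≡ Q (mod 10)] E=5 is one option consistent with column 1 (E + X ≡ Q (mod 10), carry-in 0) — take it, so E=5.
Step 3. [col 1: E + X ≡ Q (mod 10)] in column 1 we have E+X≡Q with carry-in 0; given E=5, Q=8 and digits 5,8 already taken and all letters distinct, that pins X to 3 ⇒ X=3.
Step 4. [col 2: E + J ≡ F (mod 10)] several values work for J in column 2 (E + J ≡ F (mod 10), carry-in 0); try J=1 ⇒ J=1.
Step 5. [col 2: E + J ≡ F (mod 10)] column 2 reads E+J+carry(0)=F with E=5, J=1; with digits 1,3,5,8 already taken and all letters distinct, the only value for F is 6. So F=6.
Step 6. [col 3: L + E ≡ E (mod 10)] column 3: given E=5, carry-in 0, and digits 1,3,5,6,8 already taken and all letters distinct, L+E≡E (mod 10) forces L=0, so L=0.
Step 7. [col 4: F + J ≡ S (mod 10)] column 4: given F=6, J=1, carry-in 0, and digits 0,1,3,5,6,8 already taken and all letters distinct, F+J≡S (mod 10) forces S=7, so S=7.
Step 8. [col 5: F + Q ≡ M (mod 10)] from column 5 (F=6, Q=8, carry-in 0, digits 0,1,3,5,6,7,8 already taken and all letters distinct): M must equal 4. So M=4.
Step 9. [col 6: V + F ≡ K (mod 10)] column 6 reads V+F+carry(1)=K with F=6; with digits 0,1,3,4,5,6,7,8 already taken and all letters distinct, the only value for K is 9, so K=9.
Step 10. [col 6: V + F ≡ K (mod 10)] in column 6 we have V+F≡K with carry-in 1; given F=6, K=9 and digits 0,1,3,4,5,6,7,8,9 already taken and all letters distinct, that pins V to 2 ⇒ V=2.

Answer: E=5, F=6, J=1, K=9, L=0, M=4, Q=8, S=7, V=2, X=3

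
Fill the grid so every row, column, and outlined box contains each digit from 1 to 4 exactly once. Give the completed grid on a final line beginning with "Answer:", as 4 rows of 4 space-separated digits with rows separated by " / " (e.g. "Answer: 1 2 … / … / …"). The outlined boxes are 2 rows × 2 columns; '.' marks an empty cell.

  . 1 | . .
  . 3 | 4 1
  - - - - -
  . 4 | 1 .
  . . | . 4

Step 1. [r4c2∈{2}] r4c2 is down to just 2, so r4c2=2.
Step 2. [r1c3∈{2,3}] col 3 places 2 nowhere but r1c3. So r1c3=2.
Step 3. [r4c3∈{3}] nothing but 3 survives at r4c3. So r4c3=3.
Step 4. [r2c1∈{2}] r2c1 has the single candidate 2, so r2c1=2.
Step 5. [r1c1∈{4}] nothing but 4 survives at r1c1 ⇒ r1c1=4.
Step 6. [r3c4∈{2}] r3c4 has the single candidate 2, so r3c4=2.
Step 7. [r4c1∈{1}] r4c1 has the single candidate 1, so r4c1=1.
Step 8. [r1c4∈{3}] r1c4's peers cover all but 3. So r1c4=3.
Step 9. [r3c1∈{3}] r3c1 is down to just 3, so r3c1=3.

Answer: 4 1 2 3 / 2 3 4 1 / 3 4 1 2 / 1 2 3 4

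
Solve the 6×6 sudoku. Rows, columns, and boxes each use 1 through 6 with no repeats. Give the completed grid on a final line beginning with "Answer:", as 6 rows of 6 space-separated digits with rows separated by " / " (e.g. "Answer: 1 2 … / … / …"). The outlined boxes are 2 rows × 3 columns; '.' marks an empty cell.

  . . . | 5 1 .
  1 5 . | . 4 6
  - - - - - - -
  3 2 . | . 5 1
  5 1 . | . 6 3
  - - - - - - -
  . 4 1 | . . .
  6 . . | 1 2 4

Step 1. [r2c4∈{2,3}] r2c4 is the only open cell in box 2 admitting 3. So r2c4=3.
Step 2. [r4c3∈{4}] r4c3's peers cover all but 4. So r4c3=4.
Step 3. [r2c3∈{2}] nothing but 2 survives at r2c3 ⇒ r2c3=2.
Step 4. [r1c2∈{3,6}] 6 has one home in col 2: r1c2, so r1c2=6.
Step 5. [r6c2∈{3}] r6c2's peers cover all but 3, so r6c2=3.
Step 6. [r3c4∈{4}] nothing but 4 survives at r3c4. So r3c4=4.
Step 7. [r1c6∈{2}] r1c6's peers cover all but 2, so r1c6=2.
Step 8. [r6c3∈{5}] r6c3 has the single candidate 5 ⇒ r6c3=5.
Step 9. [r1c1∈{4}] nothing but 4 survives at r1c1. So r1c1=4.
Step 10. [r3c3∈{6}] nothing but 6 survives at r3c3 ⇒ r3c3=6.
Step 11. [r1c3∈{3}] r1c3 has the single candidate 3, so r1c3=3.
Step 12. [r5c5∈{3}] nothing but 3 survives at r5c5, so r5c5=3.
Step 13. [r4c4∈{2}] r4c4 has the single candidate 2 ⇒ r4c4=2.
Step 14. [r5c6∈{5}] only 5 remains possible at r5c6. So r5c6=5.
Step 15. [r5c4∈{6}] r5c4 is down to just 6 ⇒ r5c4=6.
Step 16. [r5c1∈{2}] r5c1's peers cover all but 2 ⇒ r5c1=2.

Answer: 4 6 3 5 1 2 / 1 5 2 3 4 6 / 3 2 6 4 5 1 / 5 1 4 2 6 3 / 2 4 1 6 3 5 / 6 3 5 1 2 4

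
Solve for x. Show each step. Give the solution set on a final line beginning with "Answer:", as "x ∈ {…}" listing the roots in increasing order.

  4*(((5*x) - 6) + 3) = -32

Step 1. [4*(((5*x) - 6) + 3) = -32] 4·(inner) — divide through by 4. So div: ((5*x) - 6) + 3 = -8.
Step 2. [((5*x) - 6) + 3 = -8] subtract 3: x sits inside (… + 3). So sub: (5*x) - 6 = -11.
Step 3. [(5*x) - 6 = -11] add 6: x sits inside (… - 6). So sub: 5*x = -5.
Step 4. [5*x = -5] 5 out front; divide by 5, so div: x = -1.

Answer: x ∈ {-1}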